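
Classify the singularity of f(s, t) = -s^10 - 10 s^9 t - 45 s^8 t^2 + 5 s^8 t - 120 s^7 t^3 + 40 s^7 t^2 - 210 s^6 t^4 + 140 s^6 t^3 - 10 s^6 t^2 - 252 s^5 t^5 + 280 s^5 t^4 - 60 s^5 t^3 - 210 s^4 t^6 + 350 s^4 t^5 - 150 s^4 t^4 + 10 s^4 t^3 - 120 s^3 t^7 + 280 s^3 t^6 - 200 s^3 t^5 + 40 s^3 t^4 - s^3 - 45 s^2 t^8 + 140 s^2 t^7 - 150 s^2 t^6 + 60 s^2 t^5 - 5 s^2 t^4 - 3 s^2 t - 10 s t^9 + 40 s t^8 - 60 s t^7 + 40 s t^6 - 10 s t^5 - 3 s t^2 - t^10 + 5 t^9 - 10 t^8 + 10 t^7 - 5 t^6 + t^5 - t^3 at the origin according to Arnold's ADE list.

E_{8}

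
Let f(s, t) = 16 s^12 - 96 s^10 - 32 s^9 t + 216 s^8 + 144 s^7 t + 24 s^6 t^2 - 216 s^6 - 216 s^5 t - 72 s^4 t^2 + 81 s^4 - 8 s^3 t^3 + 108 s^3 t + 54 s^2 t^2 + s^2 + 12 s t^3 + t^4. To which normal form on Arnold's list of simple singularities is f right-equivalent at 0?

The Hessian of f at 0 has rank 1. Corank 1: A-series; mu = 3 gives A_3.

A_3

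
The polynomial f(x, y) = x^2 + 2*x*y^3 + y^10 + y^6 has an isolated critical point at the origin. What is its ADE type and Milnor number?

Type A_{9}, Milnor number mu = 9.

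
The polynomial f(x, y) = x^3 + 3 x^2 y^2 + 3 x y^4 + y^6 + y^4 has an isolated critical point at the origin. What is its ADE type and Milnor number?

The Hessian of f at 0 is [[0, 0], [0, 0]] with rank 0, so corank 2. A Groebner basis of the Jacobian ideal J(f) in C{x,y} is {x^3, x^2*y, x^2/2 + x*y^2, y^3}; counting standard monomials gives mu = 6. Corank 2; j^3 = x^3 is a perfect cube, so E-series; the 4-jet and mu = 6 give E_6.

Type E_{6}, Milnor number mu = 6.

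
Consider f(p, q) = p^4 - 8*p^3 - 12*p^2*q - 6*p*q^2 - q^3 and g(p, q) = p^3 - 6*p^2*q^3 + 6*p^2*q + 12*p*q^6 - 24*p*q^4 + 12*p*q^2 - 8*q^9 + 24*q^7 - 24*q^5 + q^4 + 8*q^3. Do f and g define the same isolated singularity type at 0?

Yes.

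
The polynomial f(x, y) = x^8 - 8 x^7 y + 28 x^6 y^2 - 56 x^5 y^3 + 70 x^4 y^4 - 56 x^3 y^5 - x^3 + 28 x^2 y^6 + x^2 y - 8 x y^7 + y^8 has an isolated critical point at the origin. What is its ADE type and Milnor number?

Type D9, Milnor number mu = 9.

The Hessian of f at 0 is [[0, 0], [0, 0]] with rank 0, so corank 2. A Groebner basis of the Jacobian ideal J(f) in C{x,y} is {x*y/8 + y^7, x*y^2, x^2 - x*y}; counting standard monomials gives mu = 9. Corank 2; j^3 = -x^2*(x - y) has shape L^2 M (L != M), so D-series; mu = 9 gives D_9.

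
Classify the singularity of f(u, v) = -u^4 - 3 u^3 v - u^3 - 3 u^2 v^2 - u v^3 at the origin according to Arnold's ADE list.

E_{7}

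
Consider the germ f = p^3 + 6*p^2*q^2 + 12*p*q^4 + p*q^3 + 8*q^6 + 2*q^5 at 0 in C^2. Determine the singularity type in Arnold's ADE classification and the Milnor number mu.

Type E7, Milnor number mu = 7.

The Hessian of f at 0 has rank 0. Corank 2; j^3 = p^3 is a perfect cube, so E-series; the 4-jet and mu = 7 give E_7.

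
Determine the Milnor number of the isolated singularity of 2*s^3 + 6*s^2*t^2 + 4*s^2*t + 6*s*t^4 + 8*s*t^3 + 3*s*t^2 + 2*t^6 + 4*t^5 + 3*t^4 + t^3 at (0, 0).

4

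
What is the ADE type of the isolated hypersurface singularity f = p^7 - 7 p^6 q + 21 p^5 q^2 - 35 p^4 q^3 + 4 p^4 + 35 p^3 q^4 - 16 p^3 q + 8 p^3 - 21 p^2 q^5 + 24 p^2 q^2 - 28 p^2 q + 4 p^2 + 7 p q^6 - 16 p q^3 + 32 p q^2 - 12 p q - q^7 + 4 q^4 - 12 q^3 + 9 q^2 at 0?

A6

The Hessian of f at 0 has rank 1. Corank 1: A-series; mu = 6 gives A_6.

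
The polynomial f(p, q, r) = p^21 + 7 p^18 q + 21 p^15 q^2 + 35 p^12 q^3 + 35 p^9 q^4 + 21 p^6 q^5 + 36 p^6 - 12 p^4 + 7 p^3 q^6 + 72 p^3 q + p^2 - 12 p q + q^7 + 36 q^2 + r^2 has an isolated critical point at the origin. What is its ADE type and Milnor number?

The Hessian of f at 0 has rank 2. Corank 1: A-series; mu = 6 gives A_6.

Type A_6, Milnor number mu = 6.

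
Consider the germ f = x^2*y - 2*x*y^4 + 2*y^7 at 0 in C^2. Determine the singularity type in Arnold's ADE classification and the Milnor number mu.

Type D8, Milnor number mu = 8.

The Hessian of f at 0 is [[0, 0], [0, 0]] with rank 0, so corank 2. A Groebner basis of the Jacobian ideal J(f) in C{x,y} is {x^2/6 + x*y^3, -x*y + y^4, x^3, x^2*y}; counting standard monomials gives mu = 8. Corank 2; j^3 = x^2*y has shape L^2 M (L != M), so D-series; mu = 8 gives D_8.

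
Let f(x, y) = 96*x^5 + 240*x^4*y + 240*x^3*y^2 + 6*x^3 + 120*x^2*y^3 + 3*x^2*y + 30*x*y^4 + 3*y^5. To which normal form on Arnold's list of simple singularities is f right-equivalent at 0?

D_{6}

The Hessian of f at 0 is [[0, 0], [0, 0]] with rank 0, so corank 2. A Groebner basis of the Jacobian ideal J(f) in C{x,y} is {-x*y/10 + y^4, x*y^2, x^2 + x*y/2}; counting standard monomials gives mu = 6. Corank 2; j^3 = 3*x^2*(2*x + y) has shape L^2 M (L != M), so D-series; mu = 6 gives D_6.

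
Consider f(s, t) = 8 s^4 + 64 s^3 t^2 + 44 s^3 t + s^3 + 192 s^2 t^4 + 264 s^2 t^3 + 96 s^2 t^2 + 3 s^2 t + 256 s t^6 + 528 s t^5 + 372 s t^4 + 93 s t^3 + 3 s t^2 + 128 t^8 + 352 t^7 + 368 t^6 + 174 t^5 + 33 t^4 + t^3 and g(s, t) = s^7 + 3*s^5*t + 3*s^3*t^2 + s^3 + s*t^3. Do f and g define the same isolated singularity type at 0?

The Hessian of f at 0 is [[0, 0], [0, 0]] with rank 0, so corank 2. A Groebner basis of the Jacobian ideal J(f) in C{s,t} is {3*s^2/8 + 3*s*t/4 + t^4 + t^3/8 + 3*t^2/8, s^3 - 3*s^2/8 - 3*s*t/4 + 7*t^3/8 - 3*t^2/8, s^2*t + 3*s^2/8 + 3*s*t/4 - 7*t^3/8 + 3*t^2/8, -s^2/4 + s*t^2 - s*t/2 + 11*t^3/12 - t^2/4}; counting standard monomials gives mu = 7. Corank 2; j^3 = (s + t)^3 is a perfect cube, so E-series; the 4-jet and mu = 7 give E_7. The Hessian of g at 0 is [[0, 0], [0, 0]] with rank 0, so corank 2. A Groebner basis of the Jacobian ideal J(g) in C{s,t} is {s^3, s*t^2, 3*s^2 + t^3}; counting standard monomials gives mu = 7. Corank 2; j^3 = s^3 is a perfect cube, so E-series; the 4-jet and mu = 7 give E_7. Both have type E_7, hence right-equivalent.

Yes.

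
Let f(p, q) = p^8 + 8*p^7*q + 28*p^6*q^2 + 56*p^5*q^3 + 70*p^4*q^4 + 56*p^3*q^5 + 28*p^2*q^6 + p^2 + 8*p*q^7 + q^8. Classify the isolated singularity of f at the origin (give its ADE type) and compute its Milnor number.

The Hessian of f at 0 has rank 1. Corank 1: A-series; mu = 7 gives A_7.

Type A_{7}, Milnor number mu = 7.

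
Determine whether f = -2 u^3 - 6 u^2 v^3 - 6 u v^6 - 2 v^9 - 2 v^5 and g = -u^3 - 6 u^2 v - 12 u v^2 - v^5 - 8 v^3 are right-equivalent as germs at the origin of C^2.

Yes.

The Hessian of f at 0 is [[0, 0], [0, 0]] with rank 0, so corank 2. A Groebner basis of the Jacobian ideal J(f) in C{u,v} is {u^2/2 + u*v^3, v^4, u^3, u^2*v}; counting standard monomials gives mu = 8. Corank 2; j^3 = -2*u^3 is a perfect cube, so E-series; the 5-jet and mu = 8 give E_8. The Hessian of g at 0 is [[0, 0], [0, 0]] with rank 0, so corank 2. A Groebner basis of the Jacobian ideal J(g) in C{u,v} is {v^4, u^2 + 4*u*v + 4*v^2}; counting standard monomials gives mu = 8. Corank 2; j^3 = -(u + 2*v)^3 is a perfect cube, so E-series; the 5-jet and mu = 8 give E_8. Both have type E_8, hence right-equivalent.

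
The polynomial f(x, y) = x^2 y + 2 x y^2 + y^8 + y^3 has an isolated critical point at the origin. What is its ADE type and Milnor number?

Type D_9, Milnor number mu = 9.

The Hessian of f at 0 has rank 0. Corank 2; j^3 = y*(x + y)^2 has shape L^2 M (L != M), so D-series; mu = 9 gives D_9.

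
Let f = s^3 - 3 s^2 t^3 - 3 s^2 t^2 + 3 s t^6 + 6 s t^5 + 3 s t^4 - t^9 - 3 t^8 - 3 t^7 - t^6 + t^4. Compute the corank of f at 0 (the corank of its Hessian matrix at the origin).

Hessian at 0 has rank 0.

2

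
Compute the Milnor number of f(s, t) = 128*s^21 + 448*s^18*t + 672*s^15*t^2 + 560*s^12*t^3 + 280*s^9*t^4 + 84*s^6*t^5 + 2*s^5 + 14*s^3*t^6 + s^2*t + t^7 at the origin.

The Hessian of f at 0 has rank 0. Corank 2; j^3 = s^2*t has shape L^2 M (L != M), so D-series; mu = 8 gives D_8.

8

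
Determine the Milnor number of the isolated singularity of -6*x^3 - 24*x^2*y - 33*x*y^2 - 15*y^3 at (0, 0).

4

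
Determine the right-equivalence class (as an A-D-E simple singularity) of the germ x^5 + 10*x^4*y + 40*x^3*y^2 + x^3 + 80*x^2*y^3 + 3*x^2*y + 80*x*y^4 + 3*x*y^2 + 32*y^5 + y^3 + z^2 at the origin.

E8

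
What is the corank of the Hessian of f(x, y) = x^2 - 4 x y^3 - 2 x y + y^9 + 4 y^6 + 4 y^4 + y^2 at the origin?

1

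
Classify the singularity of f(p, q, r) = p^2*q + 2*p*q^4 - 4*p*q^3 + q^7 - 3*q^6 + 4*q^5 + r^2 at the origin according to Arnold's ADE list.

D_{7}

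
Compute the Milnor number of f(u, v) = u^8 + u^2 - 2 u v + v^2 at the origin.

7

The Hessian of f at 0 is [[2, -2], [-2, 2]] with rank 1, so corank 1. A Groebner basis of the Jacobian ideal J(f) in C{u,v} is {v^7, u - v}; counting standard monomials gives mu = 7. Corank 1: A-series; mu = 7 gives A_7.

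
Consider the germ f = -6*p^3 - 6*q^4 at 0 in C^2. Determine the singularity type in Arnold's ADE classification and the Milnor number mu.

The Hessian of f at 0 has rank 0. Corank 2; j^3 = -6*p^3 is a perfect cube, so E-series; the 4-jet and mu = 6 give E_6.

Type E_{6}, Milnor number mu = 6.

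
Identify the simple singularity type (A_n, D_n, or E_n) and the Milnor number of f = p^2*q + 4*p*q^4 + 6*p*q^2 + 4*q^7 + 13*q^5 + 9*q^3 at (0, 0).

Type D_{6}, Milnor number mu = 6.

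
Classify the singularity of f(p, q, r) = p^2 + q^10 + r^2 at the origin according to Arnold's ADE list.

A_9

The Hessian of f at 0 is [[2, 0, 0], [0, 0, 0], [0, 0, 2]] with rank 2, so corank 1. A Groebner basis of the Jacobian ideal J(f) in C{p,q,r} is {q^9, p, r}; counting standard monomials gives mu = 9. Corank 1: A-series; mu = 9 gives A_9.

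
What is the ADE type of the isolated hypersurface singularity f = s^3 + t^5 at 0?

The Hessian of f at 0 has rank 0. Corank 2; j^3 = s^3 is a perfect cube, so E-series; the 5-jet and mu = 8 give E_8.

E_8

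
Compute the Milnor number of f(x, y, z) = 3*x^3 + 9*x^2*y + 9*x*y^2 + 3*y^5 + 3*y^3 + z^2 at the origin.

8

The Hessian of f at 0 is [[0, 0, 0], [0, 0, 0], [0, 0, 2]] with rank 1, so corank 2. A Groebner basis of the Jacobian ideal J(f) in C{x,y,z} is {y^4, x^2 + 2*x*y + y^2, z}; counting standard monomials gives mu = 8. Corank 2; j^3 = 3*(x + y)^3 is a perfect cube, so E-series; the 5-jet and mu = 8 give E_8.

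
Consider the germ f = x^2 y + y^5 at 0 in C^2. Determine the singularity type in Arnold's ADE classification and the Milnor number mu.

Type D_{6}, Milnor number mu = 6.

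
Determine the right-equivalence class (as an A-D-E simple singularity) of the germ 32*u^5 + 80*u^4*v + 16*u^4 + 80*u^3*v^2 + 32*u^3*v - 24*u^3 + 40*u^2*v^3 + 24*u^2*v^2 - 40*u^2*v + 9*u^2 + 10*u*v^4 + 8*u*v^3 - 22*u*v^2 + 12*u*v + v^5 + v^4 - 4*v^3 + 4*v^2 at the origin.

A_4

The Hessian of f at 0 is [[18, 12], [12, 8]] with rank 1, so corank 1. A Groebner basis of the Jacobian ideal J(f) in C{u,v} is {243*u/4 + v^3 - 9*v^2/4 + 81*v/2, u^2 - 3*u - v^2/3 - 2*v, u*v + 9*u/4 + 7*v^2/12 + 3*v/2}; counting standard monomials gives mu = 4. Corank 1: A-series; mu = 4 gives A_4.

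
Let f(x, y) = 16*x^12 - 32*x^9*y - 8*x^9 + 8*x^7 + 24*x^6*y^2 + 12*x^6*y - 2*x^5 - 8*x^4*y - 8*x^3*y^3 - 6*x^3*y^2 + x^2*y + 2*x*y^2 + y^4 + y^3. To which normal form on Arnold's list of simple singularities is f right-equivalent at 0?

The Hessian of f at 0 is [[0, 0], [0, 0]] with rank 0, so corank 2. A Groebner basis of the Jacobian ideal J(f) in C{x,y} is {x^3 - x^2/4 + y^2/4, x^2/4 + y^3 - y^2/4, x*y + y^2}; counting standard monomials gives mu = 5. Corank 2; j^3 = y*(x + y)^2 has shape L^2 M (L != M), so D-series; mu = 5 gives D_5.

D5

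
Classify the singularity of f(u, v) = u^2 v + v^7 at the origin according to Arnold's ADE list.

D8

The Hessian of f at 0 is [[0, 0], [0, 0]] with rank 0, so corank 2. A Groebner basis of the Jacobian ideal J(f) in C{u,v} is {u^2/7 + v^6, u^3, u*v}; counting standard monomials gives mu = 8. Corank 2; j^3 = u^2*v has shape L^2 M (L != M), so D-series; mu = 8 gives D_8.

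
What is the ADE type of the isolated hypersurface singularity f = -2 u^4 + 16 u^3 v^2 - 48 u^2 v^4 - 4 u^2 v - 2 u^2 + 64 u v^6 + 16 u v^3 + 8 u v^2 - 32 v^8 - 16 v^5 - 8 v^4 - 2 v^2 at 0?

A_1

The Hessian of f at 0 has rank 2. Corank 0: nondegenerate Morse point, so A_1.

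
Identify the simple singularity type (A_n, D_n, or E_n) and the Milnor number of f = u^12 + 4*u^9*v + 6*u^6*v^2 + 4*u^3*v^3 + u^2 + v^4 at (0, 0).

The Hessian of f at 0 is [[2, 0], [0, 0]] with rank 1, so corank 1. A Groebner basis of the Jacobian ideal J(f) in C{u,v} is {v^3, u}; counting standard monomials gives mu = 3. Corank 1: A-series; mu = 3 gives A_3.

Type A3, Milnor number mu = 3.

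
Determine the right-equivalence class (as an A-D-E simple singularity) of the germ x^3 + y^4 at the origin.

E6

The Hessian of f at 0 has rank 0. Corank 2; j^3 = x^3 is a perfect cube, so E-series; the 4-jet and mu = 6 give E_6.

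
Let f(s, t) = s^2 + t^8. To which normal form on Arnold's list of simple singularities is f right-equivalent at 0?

A7

The Hessian of f at 0 is [[2, 0], [0, 0]] with rank 1, so corank 1. A Groebner basis of the Jacobian ideal J(f) in C{s,t} is {t^7, s}; counting standard monomials gives mu = 7. Corank 1: A-series; mu = 7 gives A_7.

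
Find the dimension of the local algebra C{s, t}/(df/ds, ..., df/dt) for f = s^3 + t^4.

6

The Hessian of f at 0 is [[0, 0], [0, 0]] with rank 0, so corank 2. A Groebner basis of the Jacobian ideal J(f) in C{s,t} is {t^3, s^2}; counting standard monomials gives mu = 6. Corank 2; j^3 = s^3 is a perfect cube, so E-series; the 4-jet and mu = 6 give E_6.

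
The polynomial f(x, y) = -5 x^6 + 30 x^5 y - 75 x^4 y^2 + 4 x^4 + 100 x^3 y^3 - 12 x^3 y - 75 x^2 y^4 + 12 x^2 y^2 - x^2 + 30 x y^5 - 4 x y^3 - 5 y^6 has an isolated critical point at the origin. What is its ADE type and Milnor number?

The Hessian of f at 0 has rank 1. Corank 1: A-series; mu = 5 gives A_5.

Type A_5, Milnor number mu = 5.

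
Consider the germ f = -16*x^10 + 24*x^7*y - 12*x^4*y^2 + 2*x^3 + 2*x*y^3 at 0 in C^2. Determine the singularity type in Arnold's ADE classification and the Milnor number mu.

The Hessian of f at 0 is [[0, 0], [0, 0]] with rank 0, so corank 2. A Groebner basis of the Jacobian ideal J(f) in C{x,y} is {x^3, x*y^2, 3*x^2 + y^3}; counting standard monomials gives mu = 7. Corank 2; j^3 = 2*x^3 is a perfect cube, so E-series; the 4-jet and mu = 7 give E_7.

Type E_{7}, Milnor number mu = 7.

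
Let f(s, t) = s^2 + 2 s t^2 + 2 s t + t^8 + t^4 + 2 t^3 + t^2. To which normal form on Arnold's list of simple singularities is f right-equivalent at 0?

The Hessian of f at 0 has rank 1. Corank 1: A-series; mu = 7 gives A_7.

A7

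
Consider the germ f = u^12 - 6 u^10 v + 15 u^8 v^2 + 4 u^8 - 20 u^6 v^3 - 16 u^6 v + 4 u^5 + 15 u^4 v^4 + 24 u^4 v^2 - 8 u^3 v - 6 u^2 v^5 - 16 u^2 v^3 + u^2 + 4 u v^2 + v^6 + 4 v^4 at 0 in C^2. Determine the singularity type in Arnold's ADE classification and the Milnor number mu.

Type A_{5}, Milnor number mu = 5.

The Hessian of f at 0 has rank 1. Corank 1: A-series; mu = 5 gives A_5.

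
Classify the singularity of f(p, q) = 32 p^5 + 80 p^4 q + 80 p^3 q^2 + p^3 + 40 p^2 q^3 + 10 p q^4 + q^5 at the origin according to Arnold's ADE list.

E8

The Hessian of f at 0 has rank 0. Corank 2; j^3 = p^3 is a perfect cube, so E-series; the 5-jet and mu = 8 give E_8.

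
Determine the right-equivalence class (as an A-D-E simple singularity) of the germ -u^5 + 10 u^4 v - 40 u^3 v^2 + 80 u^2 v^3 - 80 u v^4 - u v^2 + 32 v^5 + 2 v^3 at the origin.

The Hessian of f at 0 is [[0, 0], [0, 0]] with rank 0, so corank 2. A Groebner basis of the Jacobian ideal J(f) in C{u,v} is {u^4 + v^2/5, v^3, u*v - 2*v^2}; counting standard monomials gives mu = 6. Corank 2; j^3 = -v^2*(u - 2*v) has shape L^2 M (L != M), so D-series; mu = 6 gives D_6.

D_6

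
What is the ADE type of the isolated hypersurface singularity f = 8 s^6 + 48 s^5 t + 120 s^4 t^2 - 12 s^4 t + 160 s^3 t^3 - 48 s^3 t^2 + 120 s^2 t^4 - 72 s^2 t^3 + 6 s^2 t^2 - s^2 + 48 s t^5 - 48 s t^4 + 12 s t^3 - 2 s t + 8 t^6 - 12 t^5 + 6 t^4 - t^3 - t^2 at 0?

A_2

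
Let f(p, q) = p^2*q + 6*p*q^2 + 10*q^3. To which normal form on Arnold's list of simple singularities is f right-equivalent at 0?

The Hessian of f at 0 has rank 0. Corank 2; j^3 = q*(p^2 + 6*p*q + 10*q^2) splits into three distinct lines over C (the quadratic factor has nonzero discriminant), so D_4.

D_{4}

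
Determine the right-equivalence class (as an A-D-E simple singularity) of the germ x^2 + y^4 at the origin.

The Hessian of f at 0 has rank 1. Corank 1: A-series; mu = 3 gives A_3.

A_{3}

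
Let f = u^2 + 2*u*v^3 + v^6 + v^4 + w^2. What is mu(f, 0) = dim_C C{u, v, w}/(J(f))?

3

The Hessian of f at 0 is [[2, 0, 0], [0, 0, 0], [0, 0, 2]] with rank 2, so corank 1. A Groebner basis of the Jacobian ideal J(f) in C{u,v,w} is {v^3, u, w}; counting standard monomials gives mu = 3. Corank 1: A-series; mu = 3 gives A_3.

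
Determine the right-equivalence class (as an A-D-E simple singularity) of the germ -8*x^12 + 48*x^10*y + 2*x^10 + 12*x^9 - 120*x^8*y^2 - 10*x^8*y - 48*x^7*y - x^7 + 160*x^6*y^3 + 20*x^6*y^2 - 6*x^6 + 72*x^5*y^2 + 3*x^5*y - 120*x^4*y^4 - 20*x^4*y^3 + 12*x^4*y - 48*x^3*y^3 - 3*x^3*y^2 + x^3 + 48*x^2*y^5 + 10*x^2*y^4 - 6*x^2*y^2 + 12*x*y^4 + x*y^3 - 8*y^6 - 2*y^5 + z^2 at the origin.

The Hessian of f at 0 has rank 1. Corank 2; j^3 = x^3 is a perfect cube, so E-series; the 4-jet and mu = 7 give E_7.

E_{7}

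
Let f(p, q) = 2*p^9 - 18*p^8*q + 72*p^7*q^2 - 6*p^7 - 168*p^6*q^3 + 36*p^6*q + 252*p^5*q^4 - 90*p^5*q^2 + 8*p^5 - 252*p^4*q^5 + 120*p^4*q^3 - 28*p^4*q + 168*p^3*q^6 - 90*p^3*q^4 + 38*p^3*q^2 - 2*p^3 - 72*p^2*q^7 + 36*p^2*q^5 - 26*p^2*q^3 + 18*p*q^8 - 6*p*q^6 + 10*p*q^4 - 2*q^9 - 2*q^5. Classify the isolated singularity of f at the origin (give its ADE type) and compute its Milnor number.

The Hessian of f at 0 has rank 0. Corank 2; j^3 = -2*p^3 is a perfect cube, so E-series; the 5-jet and mu = 8 give E_8.

Type E8, Milnor number mu = 8.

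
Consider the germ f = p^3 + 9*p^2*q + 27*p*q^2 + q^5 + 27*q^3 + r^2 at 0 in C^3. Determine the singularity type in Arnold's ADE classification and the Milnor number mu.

Type E8, Milnor number mu = 8.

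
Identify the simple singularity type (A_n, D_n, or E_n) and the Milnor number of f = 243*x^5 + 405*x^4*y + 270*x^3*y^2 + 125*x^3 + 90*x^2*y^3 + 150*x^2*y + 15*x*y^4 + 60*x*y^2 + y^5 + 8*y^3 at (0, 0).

Type E_8, Milnor number mu = 8.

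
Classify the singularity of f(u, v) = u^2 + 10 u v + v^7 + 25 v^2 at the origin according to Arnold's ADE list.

The Hessian of f at 0 has rank 1. Corank 1: A-series; mu = 6 gives A_6.

A_{6}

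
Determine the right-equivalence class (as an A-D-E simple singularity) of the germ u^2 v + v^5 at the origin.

The Hessian of f at 0 has rank 0. Corank 2; j^3 = u^2*v has shape L^2 M (L != M), so D-series; mu = 6 gives D_6.

D6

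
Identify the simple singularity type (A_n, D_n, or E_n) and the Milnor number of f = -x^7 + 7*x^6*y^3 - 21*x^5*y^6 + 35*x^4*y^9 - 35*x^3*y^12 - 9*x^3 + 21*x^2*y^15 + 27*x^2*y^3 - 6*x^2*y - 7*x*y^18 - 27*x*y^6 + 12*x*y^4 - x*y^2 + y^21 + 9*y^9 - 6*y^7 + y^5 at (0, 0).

The Hessian of f at 0 is [[0, 0], [0, 0]] with rank 0, so corank 2. A Groebner basis of the Jacobian ideal J(f) in C{x,y} is {-x^2 + x*y^3 - x*y/3, -21*x^2/6554 - 3284*x*y/3277 + y^4 - 2187*y^2/6554, x^3 - x*y^2/3 - 2*y^3/27, x^2*y + 2*x*y^2/3 + y^3/9}; counting standard monomials gives mu = 8. Corank 2; j^3 = -x*(3*x + y)^2 has shape L^2 M (L != M), so D-series; mu = 8 gives D_8.

Type D_{8}, Milnor number mu = 8.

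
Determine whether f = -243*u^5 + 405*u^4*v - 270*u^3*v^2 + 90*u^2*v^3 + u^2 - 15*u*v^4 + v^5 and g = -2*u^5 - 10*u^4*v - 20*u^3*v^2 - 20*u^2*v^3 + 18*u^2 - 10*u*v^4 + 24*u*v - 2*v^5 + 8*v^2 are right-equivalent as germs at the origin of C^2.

Yes.

The Hessian of f at 0 has rank 1. Corank 1: A-series; mu = 4 gives A_4. The Hessian of g at 0 has rank 1. Corank 1: A-series; mu = 4 gives A_4. Both have type A_4, hence right-equivalent.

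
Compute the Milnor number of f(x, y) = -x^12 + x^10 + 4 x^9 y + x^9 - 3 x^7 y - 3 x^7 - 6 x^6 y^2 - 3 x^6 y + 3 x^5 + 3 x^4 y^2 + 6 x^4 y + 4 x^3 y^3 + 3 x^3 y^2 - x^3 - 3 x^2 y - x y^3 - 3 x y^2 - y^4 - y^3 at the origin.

7

The Hessian of f at 0 has rank 0. Corank 2; j^3 = -(x + y)^3 is a perfect cube, so E-series; the 4-jet and mu = 7 give E_7.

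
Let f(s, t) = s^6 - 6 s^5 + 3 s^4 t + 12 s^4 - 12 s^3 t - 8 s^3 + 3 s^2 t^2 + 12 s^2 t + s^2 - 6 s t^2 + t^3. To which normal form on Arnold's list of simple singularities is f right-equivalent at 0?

A_{2}

The Hessian of f at 0 is [[2, 0], [0, 0]] with rank 1, so corank 1. A Groebner basis of the Jacobian ideal J(f) in C{s,t} is {t^2, s}; counting standard monomials gives mu = 2. Corank 1: A-series; mu = 2 gives A_2.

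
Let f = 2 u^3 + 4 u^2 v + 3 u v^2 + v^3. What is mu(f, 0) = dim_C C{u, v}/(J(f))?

The Hessian of f at 0 has rank 0. Corank 2; j^3 = (u + v)*(2*u^2 + 2*u*v + v^2) splits into three distinct lines over C (the quadratic factor has nonzero discriminant), so D_4.

4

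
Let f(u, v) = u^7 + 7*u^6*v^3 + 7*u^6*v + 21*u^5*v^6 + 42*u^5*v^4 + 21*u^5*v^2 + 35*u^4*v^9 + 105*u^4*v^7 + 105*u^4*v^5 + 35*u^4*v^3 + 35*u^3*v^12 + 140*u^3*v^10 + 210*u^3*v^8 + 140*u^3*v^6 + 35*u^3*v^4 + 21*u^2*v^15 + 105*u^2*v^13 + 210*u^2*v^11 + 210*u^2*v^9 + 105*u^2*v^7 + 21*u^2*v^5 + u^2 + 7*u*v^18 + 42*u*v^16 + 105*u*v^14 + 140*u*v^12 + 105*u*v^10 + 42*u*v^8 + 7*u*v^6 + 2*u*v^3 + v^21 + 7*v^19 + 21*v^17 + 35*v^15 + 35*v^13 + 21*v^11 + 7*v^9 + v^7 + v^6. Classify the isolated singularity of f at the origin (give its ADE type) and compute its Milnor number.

Type A6, Milnor number mu = 6.

The Hessian of f at 0 has rank 1. Corank 1: A-series; mu = 6 gives A_6.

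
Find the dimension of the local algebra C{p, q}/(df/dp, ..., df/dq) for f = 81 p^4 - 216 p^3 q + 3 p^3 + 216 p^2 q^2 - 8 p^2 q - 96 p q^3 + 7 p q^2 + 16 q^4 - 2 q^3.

The Hessian of f at 0 has rank 0. Corank 2; j^3 = (p - q)^2*(3*p - 2*q) has shape L^2 M (L != M), so D-series; mu = 5 gives D_5.

5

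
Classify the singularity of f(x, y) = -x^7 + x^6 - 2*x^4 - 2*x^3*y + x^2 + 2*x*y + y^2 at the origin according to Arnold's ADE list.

A_{6}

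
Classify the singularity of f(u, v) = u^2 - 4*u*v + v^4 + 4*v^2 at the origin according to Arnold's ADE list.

A_{3}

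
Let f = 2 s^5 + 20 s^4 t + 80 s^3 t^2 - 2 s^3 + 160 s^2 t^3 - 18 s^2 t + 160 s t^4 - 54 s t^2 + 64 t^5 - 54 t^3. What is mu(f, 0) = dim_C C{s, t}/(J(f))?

8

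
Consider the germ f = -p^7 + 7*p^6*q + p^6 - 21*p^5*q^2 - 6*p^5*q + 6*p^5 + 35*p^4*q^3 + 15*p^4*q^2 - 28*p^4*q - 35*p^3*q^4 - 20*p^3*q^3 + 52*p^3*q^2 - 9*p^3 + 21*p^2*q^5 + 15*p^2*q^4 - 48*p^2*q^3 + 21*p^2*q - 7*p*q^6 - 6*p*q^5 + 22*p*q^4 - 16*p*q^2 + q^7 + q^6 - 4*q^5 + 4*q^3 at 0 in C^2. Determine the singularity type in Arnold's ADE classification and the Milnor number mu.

Type D7, Milnor number mu = 7.

The Hessian of f at 0 is [[0, 0], [0, 0]] with rank 0, so corank 2. A Groebner basis of the Jacobian ideal J(f) in C{p,q} is {-243*p^2 + 405*p*q + q^4 - 162*q^2, p^3 - 6*p^2 + 8*p*q - 8*q^3/27 - 8*q^2/3, p^2*q - 6*p^2 + 8*p*q - 4*q^3/9 - 8*q^2/3, -9*p^2/2 + p*q^2 + 6*p*q - 2*q^3/3 - 2*q^2}; counting standard monomials gives mu = 7. Corank 2; j^3 = -(p - q)*(3*p - 2*q)^2 has shape L^2 M (L != M), so D-series; mu = 7 gives D_7.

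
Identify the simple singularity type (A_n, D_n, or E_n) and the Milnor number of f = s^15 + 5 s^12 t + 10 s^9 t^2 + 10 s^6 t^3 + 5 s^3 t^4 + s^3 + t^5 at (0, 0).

Type E8, Milnor number mu = 8.

The Hessian of f at 0 has rank 0. Corank 2; j^3 = s^3 is a perfect cube, so E-series; the 5-jet and mu = 8 give E_8.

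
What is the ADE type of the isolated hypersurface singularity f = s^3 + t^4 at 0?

The Hessian of f at 0 has rank 0. Corank 2; j^3 = s^3 is a perfect cube, so E-series; the 4-jet and mu = 6 give E_6.

E_6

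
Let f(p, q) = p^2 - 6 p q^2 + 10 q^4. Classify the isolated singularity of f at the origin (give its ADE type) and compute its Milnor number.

Type A_{3}, Milnor number mu = 3.

The Hessian of f at 0 has rank 1. Corank 1: A-series; mu = 3 gives A_3.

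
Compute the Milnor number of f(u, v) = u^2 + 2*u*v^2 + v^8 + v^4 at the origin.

The Hessian of f at 0 has rank 1. Corank 1: A-series; mu = 7 gives A_7.

7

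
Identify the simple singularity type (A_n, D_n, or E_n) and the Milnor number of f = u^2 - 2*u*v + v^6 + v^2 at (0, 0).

The Hessian of f at 0 has rank 1. Corank 1: A-series; mu = 5 gives A_5.

Type A_5, Milnor number mu = 5.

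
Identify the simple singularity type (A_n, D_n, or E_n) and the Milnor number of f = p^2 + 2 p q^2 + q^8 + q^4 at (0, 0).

Type A_7, Milnor number mu = 7.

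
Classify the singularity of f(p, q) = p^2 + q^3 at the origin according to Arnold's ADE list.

A_2

The Hessian of f at 0 has rank 1. Corank 1: A-series; mu = 2 gives A_2.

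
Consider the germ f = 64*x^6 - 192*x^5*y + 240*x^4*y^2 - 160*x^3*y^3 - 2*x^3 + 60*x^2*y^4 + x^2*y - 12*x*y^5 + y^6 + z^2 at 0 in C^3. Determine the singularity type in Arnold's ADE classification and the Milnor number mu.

The Hessian of f at 0 has rank 1. Corank 2; j^3 = -x^2*(2*x - y) has shape L^2 M (L != M), so D-series; mu = 7 gives D_7.

Type D7, Milnor number mu = 7.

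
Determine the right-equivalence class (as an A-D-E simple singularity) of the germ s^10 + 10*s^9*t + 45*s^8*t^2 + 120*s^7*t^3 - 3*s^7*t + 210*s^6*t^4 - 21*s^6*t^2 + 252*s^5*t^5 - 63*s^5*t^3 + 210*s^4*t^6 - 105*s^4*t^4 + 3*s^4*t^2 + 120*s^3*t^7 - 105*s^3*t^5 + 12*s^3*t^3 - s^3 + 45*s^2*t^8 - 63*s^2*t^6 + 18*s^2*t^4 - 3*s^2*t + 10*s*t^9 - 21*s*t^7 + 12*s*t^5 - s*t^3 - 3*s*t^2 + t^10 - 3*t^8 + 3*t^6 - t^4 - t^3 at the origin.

E_{7}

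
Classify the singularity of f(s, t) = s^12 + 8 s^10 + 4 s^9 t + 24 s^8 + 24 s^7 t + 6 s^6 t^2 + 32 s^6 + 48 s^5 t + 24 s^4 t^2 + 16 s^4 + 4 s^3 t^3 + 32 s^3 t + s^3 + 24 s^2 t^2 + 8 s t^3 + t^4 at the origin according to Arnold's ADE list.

E_{6}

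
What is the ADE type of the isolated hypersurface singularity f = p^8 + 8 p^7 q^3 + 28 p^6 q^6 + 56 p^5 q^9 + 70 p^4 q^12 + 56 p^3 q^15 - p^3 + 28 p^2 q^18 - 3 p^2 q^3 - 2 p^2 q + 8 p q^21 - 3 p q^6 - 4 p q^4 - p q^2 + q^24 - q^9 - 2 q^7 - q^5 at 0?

D_9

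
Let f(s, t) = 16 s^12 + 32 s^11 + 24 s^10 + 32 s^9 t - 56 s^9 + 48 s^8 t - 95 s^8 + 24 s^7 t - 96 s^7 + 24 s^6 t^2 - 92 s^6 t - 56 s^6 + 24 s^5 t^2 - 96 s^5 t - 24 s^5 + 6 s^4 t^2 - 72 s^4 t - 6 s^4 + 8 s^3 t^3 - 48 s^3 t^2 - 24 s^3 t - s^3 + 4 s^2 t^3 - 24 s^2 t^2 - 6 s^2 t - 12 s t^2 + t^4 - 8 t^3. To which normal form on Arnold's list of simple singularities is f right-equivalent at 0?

E_6

The Hessian of f at 0 has rank 0. Corank 2; j^3 = -(s + 2*t)^3 is a perfect cube, so E-series; the 4-jet and mu = 6 give E_6.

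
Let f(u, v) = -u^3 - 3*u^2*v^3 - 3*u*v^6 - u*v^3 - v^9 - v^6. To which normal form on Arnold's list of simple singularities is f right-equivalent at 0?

E_{7}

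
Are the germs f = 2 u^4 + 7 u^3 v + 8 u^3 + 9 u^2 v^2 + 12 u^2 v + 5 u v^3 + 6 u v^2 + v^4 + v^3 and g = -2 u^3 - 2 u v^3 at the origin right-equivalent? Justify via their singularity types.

Yes.

The Hessian of f at 0 has rank 0. Corank 2; j^3 = (2*u + v)^3 is a perfect cube, so E-series; the 4-jet and mu = 7 give E_7. The Hessian of g at 0 has rank 0. Corank 2; j^3 = -2*u^3 is a perfect cube, so E-series; the 4-jet and mu = 7 give E_7. Both have type E_7, hence right-equivalent.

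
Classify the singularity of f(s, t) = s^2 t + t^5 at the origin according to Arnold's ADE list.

D_6

The Hessian of f at 0 is [[0, 0], [0, 0]] with rank 0, so corank 2. A Groebner basis of the Jacobian ideal J(f) in C{s,t} is {s^2/5 + t^4, s^3, s*t}; counting standard monomials gives mu = 6. Corank 2; j^3 = s^2*t has shape L^2 M (L != M), so D-series; mu = 6 gives D_6.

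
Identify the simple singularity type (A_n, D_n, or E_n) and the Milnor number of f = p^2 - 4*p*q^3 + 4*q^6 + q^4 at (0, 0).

Type A_{3}, Milnor number mu = 3.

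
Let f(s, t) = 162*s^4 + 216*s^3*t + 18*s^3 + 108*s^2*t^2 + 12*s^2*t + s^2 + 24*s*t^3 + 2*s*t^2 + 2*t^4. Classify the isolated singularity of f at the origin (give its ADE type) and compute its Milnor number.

Type A_3, Milnor number mu = 3.

The Hessian of f at 0 is [[2, 0], [0, 0]] with rank 1, so corank 1. A Groebner basis of the Jacobian ideal J(f) in C{s,t} is {s^2, s*t, s + t^2}; counting standard monomials gives mu = 3. Corank 1: A-series; mu = 3 gives A_3.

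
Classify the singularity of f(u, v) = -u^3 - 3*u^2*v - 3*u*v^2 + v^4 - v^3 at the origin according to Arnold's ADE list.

The Hessian of f at 0 has rank 0. Corank 2; j^3 = -(u + v)^3 is a perfect cube, so E-series; the 4-jet and mu = 6 give E_6.

E6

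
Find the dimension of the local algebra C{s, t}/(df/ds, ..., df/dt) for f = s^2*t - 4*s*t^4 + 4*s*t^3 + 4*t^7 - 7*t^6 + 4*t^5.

The Hessian of f at 0 has rank 0. Corank 2; j^3 = s^2*t has shape L^2 M (L != M), so D-series; mu = 7 gives D_7.

7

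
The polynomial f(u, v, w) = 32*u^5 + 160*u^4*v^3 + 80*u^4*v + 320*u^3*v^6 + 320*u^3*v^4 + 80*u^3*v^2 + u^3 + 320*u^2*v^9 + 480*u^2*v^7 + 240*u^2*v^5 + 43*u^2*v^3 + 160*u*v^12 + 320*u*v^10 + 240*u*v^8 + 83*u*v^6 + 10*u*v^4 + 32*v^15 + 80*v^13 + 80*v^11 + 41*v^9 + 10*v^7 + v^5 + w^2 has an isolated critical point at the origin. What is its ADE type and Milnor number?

Type E_8, Milnor number mu = 8.

The Hessian of f at 0 has rank 1. Corank 2; j^3 = u^3 is a perfect cube, so E-series; the 5-jet and mu = 8 give E_8.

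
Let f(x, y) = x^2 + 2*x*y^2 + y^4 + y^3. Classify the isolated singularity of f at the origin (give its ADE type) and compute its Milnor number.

The Hessian of f at 0 has rank 1. Corank 1: A-series; mu = 2 gives A_2.

Type A_{2}, Milnor number mu = 2.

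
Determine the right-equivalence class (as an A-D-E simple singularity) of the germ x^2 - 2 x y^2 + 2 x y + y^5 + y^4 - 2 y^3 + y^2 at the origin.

A_{4}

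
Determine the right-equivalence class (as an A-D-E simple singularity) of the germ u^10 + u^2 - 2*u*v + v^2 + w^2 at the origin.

The Hessian of f at 0 is [[2, -2, 0], [-2, 2, 0], [0, 0, 2]] with rank 2, so corank 1. A Groebner basis of the Jacobian ideal J(f) in C{u,v,w} is {v^9, u - v, w}; counting standard monomials gives mu = 9. Corank 1: A-series; mu = 9 gives A_9.

A9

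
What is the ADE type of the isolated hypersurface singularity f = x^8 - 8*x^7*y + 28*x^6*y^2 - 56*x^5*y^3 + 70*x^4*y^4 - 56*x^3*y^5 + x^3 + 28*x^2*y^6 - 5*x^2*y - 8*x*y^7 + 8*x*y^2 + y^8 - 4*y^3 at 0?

The Hessian of f at 0 has rank 0. Corank 2; j^3 = (x - 2*y)^2*(x - y) has shape L^2 M (L != M), so D-series; mu = 9 gives D_9.

D_9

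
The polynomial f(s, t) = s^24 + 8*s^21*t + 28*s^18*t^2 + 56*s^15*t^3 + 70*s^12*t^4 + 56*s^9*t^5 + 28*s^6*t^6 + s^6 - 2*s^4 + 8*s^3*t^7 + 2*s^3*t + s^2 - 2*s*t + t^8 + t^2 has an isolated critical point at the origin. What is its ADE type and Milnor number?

Type A7, Milnor number mu = 7.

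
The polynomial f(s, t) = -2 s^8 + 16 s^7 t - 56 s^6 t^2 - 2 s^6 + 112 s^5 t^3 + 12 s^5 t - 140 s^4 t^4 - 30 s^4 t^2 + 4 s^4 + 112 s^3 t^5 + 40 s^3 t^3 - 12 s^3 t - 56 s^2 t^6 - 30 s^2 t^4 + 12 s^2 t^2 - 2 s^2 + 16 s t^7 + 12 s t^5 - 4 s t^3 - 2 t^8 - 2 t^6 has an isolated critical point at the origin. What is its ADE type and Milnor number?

Type A_7, Milnor number mu = 7.

The Hessian of f at 0 has rank 1. Corank 1: A-series; mu = 7 gives A_7.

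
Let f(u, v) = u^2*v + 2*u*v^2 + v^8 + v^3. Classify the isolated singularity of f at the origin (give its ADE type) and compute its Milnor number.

The Hessian of f at 0 is [[0, 0], [0, 0]] with rank 0, so corank 2. A Groebner basis of the Jacobian ideal J(f) in C{u,v} is {u^2/8 + v^7 - v^2/8, u^3 + v^3, u*v + v^2}; counting standard monomials gives mu = 9. Corank 2; j^3 = v*(u + v)^2 has shape L^2 M (L != M), so D-series; mu = 9 gives D_9.

Type D9, Milnor number mu = 9.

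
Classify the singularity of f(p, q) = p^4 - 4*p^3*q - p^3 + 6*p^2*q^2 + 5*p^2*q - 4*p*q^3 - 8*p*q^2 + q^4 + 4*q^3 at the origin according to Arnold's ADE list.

The Hessian of f at 0 is [[0, 0], [0, 0]] with rank 0, so corank 2. A Groebner basis of the Jacobian ideal J(f) in C{p,q} is {p*q^2 + p*q/2 - q^2, p*q/4 + q^3 - q^2/2, p^2 - 3*p*q + 2*q^2}; counting standard monomials gives mu = 5. Corank 2; j^3 = -(p - 2*q)^2*(p - q) has shape L^2 M (L != M), so D-series; mu = 5 gives D_5.

D_5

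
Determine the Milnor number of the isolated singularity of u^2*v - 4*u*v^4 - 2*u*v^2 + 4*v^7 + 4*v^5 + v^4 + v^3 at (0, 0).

5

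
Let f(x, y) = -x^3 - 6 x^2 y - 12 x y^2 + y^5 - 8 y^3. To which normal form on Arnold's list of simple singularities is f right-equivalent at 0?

E_{8}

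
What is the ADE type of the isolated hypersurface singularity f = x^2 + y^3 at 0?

A2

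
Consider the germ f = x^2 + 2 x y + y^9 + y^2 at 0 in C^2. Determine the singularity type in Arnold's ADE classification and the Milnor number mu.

Type A8, Milnor number mu = 8.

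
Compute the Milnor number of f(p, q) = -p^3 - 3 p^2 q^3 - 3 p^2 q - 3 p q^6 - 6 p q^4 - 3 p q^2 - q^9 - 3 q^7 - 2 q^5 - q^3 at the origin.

8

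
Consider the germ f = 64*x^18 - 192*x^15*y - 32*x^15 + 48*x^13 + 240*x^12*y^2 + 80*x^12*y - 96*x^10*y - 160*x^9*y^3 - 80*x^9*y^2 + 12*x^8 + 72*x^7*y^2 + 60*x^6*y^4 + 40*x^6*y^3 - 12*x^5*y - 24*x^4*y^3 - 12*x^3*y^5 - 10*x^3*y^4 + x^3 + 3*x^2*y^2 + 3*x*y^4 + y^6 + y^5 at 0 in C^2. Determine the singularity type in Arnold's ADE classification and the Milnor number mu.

Type E_8, Milnor number mu = 8.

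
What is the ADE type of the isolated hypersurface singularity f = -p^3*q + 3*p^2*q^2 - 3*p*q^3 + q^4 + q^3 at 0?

The Hessian of f at 0 has rank 0. Corank 2; j^3 = q^3 is a perfect cube, so E-series; the 4-jet and mu = 7 give E_7.

E7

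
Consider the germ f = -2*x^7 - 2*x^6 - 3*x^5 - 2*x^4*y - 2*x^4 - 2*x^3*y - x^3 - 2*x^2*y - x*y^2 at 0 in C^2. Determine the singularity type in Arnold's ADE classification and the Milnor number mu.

Type D8, Milnor number mu = 8.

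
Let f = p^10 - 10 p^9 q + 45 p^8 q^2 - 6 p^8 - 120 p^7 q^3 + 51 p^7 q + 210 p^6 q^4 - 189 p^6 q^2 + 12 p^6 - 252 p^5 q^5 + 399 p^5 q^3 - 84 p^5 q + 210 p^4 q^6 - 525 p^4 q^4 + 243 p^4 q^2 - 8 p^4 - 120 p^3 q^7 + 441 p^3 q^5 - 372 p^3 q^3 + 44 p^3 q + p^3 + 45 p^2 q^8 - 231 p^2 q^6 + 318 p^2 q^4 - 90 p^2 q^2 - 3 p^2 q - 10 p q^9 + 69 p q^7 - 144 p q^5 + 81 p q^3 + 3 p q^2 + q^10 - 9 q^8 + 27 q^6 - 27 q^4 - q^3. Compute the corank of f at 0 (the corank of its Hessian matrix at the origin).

2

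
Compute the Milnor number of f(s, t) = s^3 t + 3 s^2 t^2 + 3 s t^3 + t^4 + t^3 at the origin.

7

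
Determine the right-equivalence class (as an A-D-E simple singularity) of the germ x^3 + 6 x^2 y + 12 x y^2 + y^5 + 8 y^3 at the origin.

E_8

The Hessian of f at 0 is [[0, 0], [0, 0]] with rank 0, so corank 2. A Groebner basis of the Jacobian ideal J(f) in C{x,y} is {y^4, x^2 + 4*x*y + 4*y^2}; counting standard monomials gives mu = 8. Corank 2; j^3 = (x + 2*y)^3 is a perfect cube, so E-series; the 5-jet and mu = 8 give E_8.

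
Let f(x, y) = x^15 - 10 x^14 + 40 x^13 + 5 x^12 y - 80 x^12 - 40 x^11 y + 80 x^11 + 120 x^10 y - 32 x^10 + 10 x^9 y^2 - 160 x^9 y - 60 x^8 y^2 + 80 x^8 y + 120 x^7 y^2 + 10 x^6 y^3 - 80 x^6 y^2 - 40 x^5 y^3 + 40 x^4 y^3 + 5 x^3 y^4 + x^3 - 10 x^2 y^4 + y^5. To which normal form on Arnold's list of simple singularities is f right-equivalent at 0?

The Hessian of f at 0 has rank 0. Corank 2; j^3 = x^3 is a perfect cube, so E-series; the 5-jet and mu = 8 give E_8.

E8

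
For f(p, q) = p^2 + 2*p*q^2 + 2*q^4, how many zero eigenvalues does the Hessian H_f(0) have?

Hessian at 0 has rank 1.

1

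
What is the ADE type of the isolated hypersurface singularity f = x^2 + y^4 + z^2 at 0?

The Hessian of f at 0 is [[2, 0, 0], [0, 0, 0], [0, 0, 2]] with rank 2, so corank 1. A Groebner basis of the Jacobian ideal J(f) in C{x,y,z} is {y^3, x, z}; counting standard monomials gives mu = 3. Corank 1: A-series; mu = 3 gives A_3.

A_{3}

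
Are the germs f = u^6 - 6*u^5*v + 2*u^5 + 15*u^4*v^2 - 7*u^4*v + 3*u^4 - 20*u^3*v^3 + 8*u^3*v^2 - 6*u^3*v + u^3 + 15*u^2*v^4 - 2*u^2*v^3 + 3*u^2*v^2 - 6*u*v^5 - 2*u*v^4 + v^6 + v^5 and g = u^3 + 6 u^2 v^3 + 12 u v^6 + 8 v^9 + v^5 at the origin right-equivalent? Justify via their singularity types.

Yes.

The Hessian of f at 0 has rank 0. Corank 2; j^3 = u^3 is a perfect cube, so E-series; the 5-jet and mu = 8 give E_8. The Hessian of g at 0 has rank 0. Corank 2; j^3 = u^3 is a perfect cube, so E-series; the 5-jet and mu = 8 give E_8. Both have type E_8, hence right-equivalent.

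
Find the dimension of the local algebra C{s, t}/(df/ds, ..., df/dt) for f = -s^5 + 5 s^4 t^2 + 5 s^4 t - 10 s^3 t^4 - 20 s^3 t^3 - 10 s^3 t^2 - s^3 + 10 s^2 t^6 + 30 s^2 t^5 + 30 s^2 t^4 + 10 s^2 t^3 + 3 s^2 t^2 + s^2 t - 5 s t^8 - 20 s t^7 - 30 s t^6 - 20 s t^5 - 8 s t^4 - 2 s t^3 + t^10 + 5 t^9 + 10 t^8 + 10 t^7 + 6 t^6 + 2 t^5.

6

The Hessian of f at 0 is [[0, 0], [0, 0]] with rank 0, so corank 2. A Groebner basis of the Jacobian ideal J(f) in C{s,t} is {s^3, s^2*t, s^2/4 + s*t^2, 5*s^2/4 - s*t + t^3}; counting standard monomials gives mu = 6. Corank 2; j^3 = -s^2*(s - t) has shape L^2 M (L != M), so D-series; mu = 6 gives D_6.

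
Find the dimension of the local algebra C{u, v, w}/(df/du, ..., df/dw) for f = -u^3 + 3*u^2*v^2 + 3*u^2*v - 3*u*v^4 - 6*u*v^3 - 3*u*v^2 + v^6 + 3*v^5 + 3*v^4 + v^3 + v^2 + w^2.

2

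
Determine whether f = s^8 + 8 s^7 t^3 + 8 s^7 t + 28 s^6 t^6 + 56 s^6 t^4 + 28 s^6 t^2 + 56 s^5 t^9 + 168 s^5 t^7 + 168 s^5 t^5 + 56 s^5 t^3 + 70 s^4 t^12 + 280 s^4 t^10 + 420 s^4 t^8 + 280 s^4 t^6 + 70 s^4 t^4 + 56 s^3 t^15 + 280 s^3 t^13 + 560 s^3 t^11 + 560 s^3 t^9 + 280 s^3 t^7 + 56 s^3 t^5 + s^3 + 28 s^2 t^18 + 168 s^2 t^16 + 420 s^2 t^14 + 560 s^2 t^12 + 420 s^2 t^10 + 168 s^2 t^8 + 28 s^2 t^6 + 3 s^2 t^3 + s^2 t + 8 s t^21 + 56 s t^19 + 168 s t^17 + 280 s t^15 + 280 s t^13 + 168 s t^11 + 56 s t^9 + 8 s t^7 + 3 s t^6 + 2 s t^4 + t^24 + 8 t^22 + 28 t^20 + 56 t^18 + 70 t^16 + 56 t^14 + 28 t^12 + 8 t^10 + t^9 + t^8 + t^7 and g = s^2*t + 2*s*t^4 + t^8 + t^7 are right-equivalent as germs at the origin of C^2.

Yes.

The Hessian of f at 0 is [[0, 0], [0, 0]] with rank 0, so corank 2. A Groebner basis of the Jacobian ideal J(f) in C{s,t} is {s^2*t^2, 8*s^2*t + s^2 + s*t^3, -8*s^2*t + s*t + t^4, s^3}; counting standard monomials gives mu = 9. Corank 2; j^3 = s^2*(s + t) has shape L^2 M (L != M), so D-series; mu = 9 gives D_9. The Hessian of g at 0 is [[0, 0], [0, 0]] with rank 0, so corank 2. A Groebner basis of the Jacobian ideal J(g) in C{s,t} is {s^2*t^2, 8*s^2*t + s^2 + s*t^3, s*t + t^4, s^3}; counting standard monomials gives mu = 9. Corank 2; j^3 = s^2*t has shape L^2 M (L != M), so D-series; mu = 9 gives D_9. Both have type D_9, hence right-equivalent.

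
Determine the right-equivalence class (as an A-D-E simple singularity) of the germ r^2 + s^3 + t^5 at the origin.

The Hessian of f at 0 has rank 1. Corank 2; j^3 = s^3 is a perfect cube, so E-series; the 5-jet and mu = 8 give E_8.

E_{8}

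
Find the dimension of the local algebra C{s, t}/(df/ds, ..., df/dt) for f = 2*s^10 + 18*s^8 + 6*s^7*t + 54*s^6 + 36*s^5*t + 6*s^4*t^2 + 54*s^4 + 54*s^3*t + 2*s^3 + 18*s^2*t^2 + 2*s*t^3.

7

The Hessian of f at 0 is [[0, 0], [0, 0]] with rank 0, so corank 2. A Groebner basis of the Jacobian ideal J(f) in C{s,t} is {s^2/3 + t^4 + t^3/9, s^3, s^2*t - s^2/9 - t^3/27, 2*s^2/3 + s*t^2 + 2*t^3/9}; counting standard monomials gives mu = 7. Corank 2; j^3 = 2*s^3 is a perfect cube, so E-series; the 4-jet and mu = 7 give E_7.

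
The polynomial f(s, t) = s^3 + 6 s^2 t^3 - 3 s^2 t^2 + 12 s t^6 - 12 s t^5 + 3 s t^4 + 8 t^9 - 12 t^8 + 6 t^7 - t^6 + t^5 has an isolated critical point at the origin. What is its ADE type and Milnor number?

The Hessian of f at 0 has rank 0. Corank 2; j^3 = s^3 is a perfect cube, so E-series; the 5-jet and mu = 8 give E_8.

Type E8, Milnor number mu = 8.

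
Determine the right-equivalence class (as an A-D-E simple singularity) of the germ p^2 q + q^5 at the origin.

D_6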